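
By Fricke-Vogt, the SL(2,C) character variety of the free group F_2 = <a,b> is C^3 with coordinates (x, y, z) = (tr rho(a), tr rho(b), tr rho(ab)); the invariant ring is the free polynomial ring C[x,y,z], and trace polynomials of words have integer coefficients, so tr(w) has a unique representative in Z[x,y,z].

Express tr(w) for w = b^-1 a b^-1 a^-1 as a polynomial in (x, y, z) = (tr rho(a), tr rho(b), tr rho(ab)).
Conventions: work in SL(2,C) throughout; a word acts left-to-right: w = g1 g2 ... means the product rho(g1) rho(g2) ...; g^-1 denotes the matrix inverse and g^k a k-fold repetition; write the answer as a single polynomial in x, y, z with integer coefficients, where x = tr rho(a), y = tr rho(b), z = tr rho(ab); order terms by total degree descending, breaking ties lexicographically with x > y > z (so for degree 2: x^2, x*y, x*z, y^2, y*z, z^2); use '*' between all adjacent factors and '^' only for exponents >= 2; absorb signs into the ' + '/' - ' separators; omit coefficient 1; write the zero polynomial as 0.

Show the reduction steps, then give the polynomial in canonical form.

x*y*z - x^2 - z^2 + 2

so tr(b^-1) = tr(b) = y
tr(b a b) = tr(b) tr(a b) - tr(a)  (reduce the b square) = y*z - x
reduce: tr(b a b a) = tr(a b) tr(a b) - tr(1)  (split on a) = z^2 - 2
tr(a^-1 b a b) = tr(b a b) tr(a) - tr(b a b a)  (eliminate a^-1) = x*y*z - x^2 - z^2 + 2
so tr(a b^-1 a^-1 b) = tr(a^-1 b a) tr(b) - tr(a^-1 b a b)  (eliminate b^-1) = -x*y*z + x^2 + y^2 + z^2 - 2
so tr(b^-1 a b^-1 a^-1) = tr(a b^-1 a^-1) tr(b) - tr(a b^-1 a^-1 b)  (eliminate b^-1) = x*y*z - x^2 - z^2 + 2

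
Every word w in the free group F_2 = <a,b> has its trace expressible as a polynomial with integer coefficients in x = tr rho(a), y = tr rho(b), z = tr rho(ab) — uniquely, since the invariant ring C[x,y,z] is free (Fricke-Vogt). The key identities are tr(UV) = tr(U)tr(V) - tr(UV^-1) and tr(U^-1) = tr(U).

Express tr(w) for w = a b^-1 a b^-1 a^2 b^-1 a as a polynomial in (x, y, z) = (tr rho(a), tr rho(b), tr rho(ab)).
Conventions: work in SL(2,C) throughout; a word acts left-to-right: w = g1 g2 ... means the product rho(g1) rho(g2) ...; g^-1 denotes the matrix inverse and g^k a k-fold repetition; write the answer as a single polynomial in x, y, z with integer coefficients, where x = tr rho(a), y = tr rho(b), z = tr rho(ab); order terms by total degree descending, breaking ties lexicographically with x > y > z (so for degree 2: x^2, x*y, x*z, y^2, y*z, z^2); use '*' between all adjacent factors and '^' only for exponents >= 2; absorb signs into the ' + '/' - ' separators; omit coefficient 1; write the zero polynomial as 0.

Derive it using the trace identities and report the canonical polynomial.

apply: tr(a^2) = tr(a)*tr(a) - tr(1) = x^2 - 2
tr(a^3) = tr(a)*tr(a^2) - tr(a) = x^3 - 3*x
tr(a^4) = tr(a)*tr(a^3) - tr(a^2) = x^4 - 4*x^2 + 2
use: tr(a^5) = tr(a)*tr(a^4) - tr(a^3) = x^5 - 5*x^3 + 5*x
apply: tr(a b a) = tr(a)*tr(b a) - tr(b) = x*z - y
apply: tr(a b a^2) = tr(a)*tr(a b a) - tr(a b) = x^2*z - x*y - z
tr(a b a^3) = tr(a)*tr(a b a^2) - tr(a b a) = x^3*z - x^2*y - 2*x*z + y
tr(a^5 b) = tr(a)*tr(a b a^3) - tr(a b a^2) = x^4*z - x^3*y - 3*x^2*z + 2*x*y + z
apply: tr(a b^-1 a^4) = tr(a^5)*tr(b) - tr(a^5 b) = x^5*y - x^4*z - 4*x^3*y + 3*x^2*z + 3*x*y - z
use: tr(b a b a) = tr(b a)*tr(b a) - tr(1)   [split at repeated b] = z^2 - 2
tr(b a b) = tr(b)*tr(a b) - tr(a) = y*z - x
apply: tr(a b a b a) = tr(a)*tr(b a b a) - tr(b a b) = x*z^2 - y*z - x
tr(a b a b a^2) = tr(a)*tr(a b a b a) - tr(a b a b) = x^2*z^2 - x*y*z - x^2 - z^2 + 2
tr(a^4 b a b) = tr(a)*tr(a b a b a^2) - tr(a b a b a) = x^3*z^2 - x^2*y*z - x^3 - 2*x*z^2 + y*z + 3*x
apply: tr(a b^-1 a^4 b) = tr(a^4 b a)*tr(b) - tr(a^4 b a b) = x^4*y*z - x^3*y^2 - x^3*z^2 - 2*x^2*y*z + x^3 + 2*x*y^2 + 2*x*z^2 - 3*x
tr(a^2 b^-1 a b^-1 a^2) = tr(a b^-1 a^4)*tr(b) - tr(a b^-1 a^4 b) = x^5*y^2 - 2*x^4*y*z - 3*x^3*y^2 + x^3*z^2 + 5*x^2*y*z - x^3 + x*y^2 - 2*x*z^2 - y*z + 3*x
apply: tr(b a^2 b) = tr(b)*tr(a^2 b) - tr(a^2) = x*y*z - x^2 - y^2 + 2
tr(a b a^2 b a) = tr(a)*tr(b a^2 b a) - tr(b a^2 b) = x^2*z^2 - 2*x*y*z + y^2 - 2
apply: tr(a^2 b a^3 b) = tr(a)*tr(a b a^2 b a) - tr(a b a^2 b) = x^3*z^2 - 2*x^2*y*z + x*y^2 - x*z^2 + y*z - x
tr(a b^-1 a^2 b a^2) = tr(a^2 b a^3)*tr(b) - tr(a^2 b a^3 b) = x^4*y*z - x^3*y^2 - x^3*z^2 - x^2*y*z + x*y^2 + x*z^2 + x
tr(b a b a b a) = tr(b a)*tr(b a b a) - tr(b^-1 a^-1)   [split at repeated b] = z^3 - 3*z
apply: tr(b a b a b) = tr(b)*tr(a b a b) - tr(a b a) = y*z^2 - x*z - y
tr(b a b a^2 b a) = tr(a)*tr(b a b a b a) - tr(b a b a b) = x*z^3 - y*z^2 - 2*x*z + y
tr(b^2 a b) = tr(b)*tr(b a b) - tr(b a) = y^2*z - x*y - z
tr(b a b a^2 b) = tr(a)*tr(b^2 a b a) - tr(b^2 a b) = x*y*z^2 - x^2*z - y^2*z + z
tr(a^2 b a^2 b a b) = tr(a)*tr(b a b a^2 b a) - tr(b a b a^2 b) = x^2*z^3 - 2*x*y*z^2 - x^2*z + y^2*z + x*y - z
use: tr(a b^-1 a^2 b a^2 b) = tr(a^2 b a^2 b a)*tr(b) - tr(a^2 b a^2 b a b) = x^3*y*z^2 - 2*x^2*y^2*z - x^2*z^3 + x*y^3 + x*y*z^2 + x^2*z - 2*x*y + z
tr(a^2 b^-1 a b^-1 a^2 b) = tr(a b^-1 a^2 b a^2)*tr(b) - tr(a b^-1 a^2 b a^2 b) = x^4*y^2*z - x^3*y^3 - 2*x^3*y*z^2 + x^2*y^2*z + x^2*z^3 - x^2*z + 3*x*y - z
use: tr(a b^-1 a b^-1 a^2 b^-1 a) = tr(a^2 b^-1 a b^-1 a^2)*tr(b) - tr(a^2 b^-1 a b^-1 a^2 b) = x^5*y^3 - 3*x^4*y^2*z - 2*x^3*y^3 + 3*x^3*y*z^2 + 4*x^2*y^2*z - x^2*z^3 - x^3*y + x*y^3 - 2*x*y*z^2 + x^2*z - y^2*z + z

x^5*y^3 - 3*x^4*y^2*z - 2*x^3*y^3 + 3*x^3*y*z^2 + 4*x^2*y^2*z - x^2*z^3 - x^3*y + x*y^3 - 2*x*y*z^2 + x^2*z - y^2*z + z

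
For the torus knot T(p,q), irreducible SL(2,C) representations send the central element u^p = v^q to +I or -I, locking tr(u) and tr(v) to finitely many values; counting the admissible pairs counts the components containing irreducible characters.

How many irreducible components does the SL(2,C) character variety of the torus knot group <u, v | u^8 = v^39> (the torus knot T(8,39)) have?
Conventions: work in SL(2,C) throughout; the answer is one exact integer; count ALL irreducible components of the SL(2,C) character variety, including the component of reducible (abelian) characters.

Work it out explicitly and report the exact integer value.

134

In the torus knot group T(8,39), u^8 = v^39 is central, so an irreducible representation sends it to +I or -I (Schur).
This locks tr(u) to 2*cos(pi*alpha/8), alpha in 1..7, and tr(v) to 2*cos(pi*beta/39), beta in 1..38, on each component of irreducible characters.
The two central values (-1)^alpha I and (-1)^beta I must be the same matrix, so alpha and beta share a parity.
Counting: 4 odd alphas x 19 odd betas + 3 even alphas x 19 even betas = 76 + 57 = 133.
That is 133 components of irreducible characters, and with the reducible (abelian) component the total is 134.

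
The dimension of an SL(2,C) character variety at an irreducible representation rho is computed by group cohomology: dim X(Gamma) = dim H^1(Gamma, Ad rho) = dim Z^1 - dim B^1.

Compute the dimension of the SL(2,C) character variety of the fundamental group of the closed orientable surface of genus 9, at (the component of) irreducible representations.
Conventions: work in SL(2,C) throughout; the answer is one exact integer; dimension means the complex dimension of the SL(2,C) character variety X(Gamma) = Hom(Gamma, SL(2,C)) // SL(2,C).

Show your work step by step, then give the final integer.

48

pi_1 of the closed genus-9 surface has 18 generators bound by the single product-of-commutators relator.
Before the relator condition, cocycle space has dim 3*18 = 54.
At an irreducible rho, H^2 = coker(d_2) vanishes (Poincare duality: H^2 is dual to H^0 = invariants = 0), so d_2 is surjective onto sl_2 and dim Z^1 = 54 - 3 = 51.
Coboundaries contribute dim B^1 = 3 (injective at irreducible rho).
Hence dim X = 51 - 3 = 48.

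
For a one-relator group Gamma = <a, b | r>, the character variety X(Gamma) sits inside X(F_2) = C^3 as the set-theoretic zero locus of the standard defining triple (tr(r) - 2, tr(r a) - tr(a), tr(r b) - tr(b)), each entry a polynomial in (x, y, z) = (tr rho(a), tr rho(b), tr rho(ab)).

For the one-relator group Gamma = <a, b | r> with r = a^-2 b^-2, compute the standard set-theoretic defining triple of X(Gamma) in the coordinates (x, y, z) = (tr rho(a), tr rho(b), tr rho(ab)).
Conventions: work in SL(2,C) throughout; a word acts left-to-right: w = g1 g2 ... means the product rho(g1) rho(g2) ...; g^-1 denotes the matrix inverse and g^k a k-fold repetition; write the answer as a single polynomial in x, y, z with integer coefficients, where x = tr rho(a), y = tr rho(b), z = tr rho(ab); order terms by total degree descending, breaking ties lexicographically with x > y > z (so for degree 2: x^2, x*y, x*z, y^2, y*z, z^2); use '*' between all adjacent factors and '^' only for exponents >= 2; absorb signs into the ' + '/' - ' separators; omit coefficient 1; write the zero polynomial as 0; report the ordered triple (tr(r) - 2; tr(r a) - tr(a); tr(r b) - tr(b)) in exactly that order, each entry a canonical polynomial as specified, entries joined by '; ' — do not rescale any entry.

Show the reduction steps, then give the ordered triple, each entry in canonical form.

trace(a^-1) = trace(a) = x
trace(a^-1 b) = trace(b)*trace(a) - trace(b a) = x*y - z
trace(a^-1 b^-1) = trace(a^-1)*trace(b) - trace(a^-1 b) = z
trace(b^-2 a^-1) = trace(a^-1 b^-1)*trace(b) - trace(a^-1) = y*z - x
trace(b^-2) = trace(b^-1)*trace(b) - trace(1) = y^2 - 2
trace(a^-2 b^-2) = trace(b^-2 a^-1)*trace(a) - trace(b^-2) = x*y*z - x^2 - y^2 + 2
trace(a^-2) = trace(a^-1)*trace(a) - trace(1)  (eliminate a^-1) = x^2 - 2
trace(a^-2 b) = trace(a^-1 b)*trace(a) - trace(a^-1 b a)  (eliminate a^-1) = x^2*y - x*z - y
trace(a^-2 b^-1) = trace(a^-2)*trace(b) - trace(a^-2 b)  (eliminate b^-1) = x*z - y
assemble the triple (trace(r) - 2; trace(r a) - x; trace(r b) - y)

x*y*z - x^2 - y^2; y*z - 2*x; x*z - 2*y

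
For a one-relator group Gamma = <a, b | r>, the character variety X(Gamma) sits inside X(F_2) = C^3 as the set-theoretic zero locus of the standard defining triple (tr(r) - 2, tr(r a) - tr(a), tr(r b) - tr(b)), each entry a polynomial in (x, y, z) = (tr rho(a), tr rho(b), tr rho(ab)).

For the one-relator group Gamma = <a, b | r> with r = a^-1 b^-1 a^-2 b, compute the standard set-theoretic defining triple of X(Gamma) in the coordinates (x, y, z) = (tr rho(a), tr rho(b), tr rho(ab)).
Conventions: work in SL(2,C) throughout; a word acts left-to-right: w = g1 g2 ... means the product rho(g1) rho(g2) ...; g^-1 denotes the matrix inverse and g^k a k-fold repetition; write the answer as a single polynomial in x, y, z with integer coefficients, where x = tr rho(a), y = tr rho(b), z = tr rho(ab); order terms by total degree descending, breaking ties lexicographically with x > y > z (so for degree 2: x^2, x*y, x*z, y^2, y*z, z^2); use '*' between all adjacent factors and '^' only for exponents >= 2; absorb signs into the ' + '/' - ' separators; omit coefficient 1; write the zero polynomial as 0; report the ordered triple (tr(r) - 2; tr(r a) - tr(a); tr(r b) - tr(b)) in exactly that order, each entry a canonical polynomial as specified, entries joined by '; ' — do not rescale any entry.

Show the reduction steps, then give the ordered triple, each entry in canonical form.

x^2*y*z - x*y^2 - x*z^2 + x - 2; x^2 - x - 2; x^2*y^2*z - x*y^3 - x*y*z^2 - x^2*z + 2*x*y - y + z

trace(a^-1) = trace(a) = x
trace(a b a) = trace(a) * trace(b a) - trace(b) = x*z - y
trace(a b a b) = trace(a b) * trace(a b) - trace(1) = z^2 - 2
next, trace(b^-1 a b a) = trace(a b a) * trace(b) - trace(a b a b) = x*y*z - y^2 - z^2 + 2
trace(b a^-1 b^-1 a) = trace(b^-1 a b) * trace(a) - trace(b^-1 a b a) = -x*y*z + x^2 + y^2 + z^2 - 2
trace(a^-1 b a^-1 b^-1) = trace(b a^-1 b^-1) * trace(a) - trace(b a^-1 b^-1 a) = x*y*z - y^2 - z^2 + 2
trace(a^-1 b^-1 a^-2 b) = trace(a^-1 b a^-1 b^-1) * trace(a) - trace(a^-1 b a^-1 b^-1 a) = x^2*y*z - x*y^2 - x*z^2 + x
next, trace(a^-2) = trace(a^-1) * trace(a) - trace(1)   [inverse elimination on a] = x^2 - 2
and trace(b^2) = trace(b) * trace(b) - trace(1) = y^2 - 2
and trace(b^2 a) = trace(b) * trace(a b) - trace(a) = y*z - x
trace(a^-1 b^2) = trace(b^2) * trace(a) - trace(b^2 a) = x*y^2 - y*z - x
next, trace(a^-1 b^2 a^-1) = trace(a^-1 b^2) * trace(a) - trace(a^-1 b^2 a) = x^2*y^2 - x*y*z - x^2 - y^2 + 2
trace(b^3) = trace(b) * trace(b^2) - trace(b) = y^3 - 3*y
and trace(b^3 a) = trace(b) * trace(a b^2) - trace(a b) = y^2*z - x*y - z
and trace(b^2 a^-1 b) = trace(b^3) * trace(a) - trace(b^3 a) = x*y^3 - y^2*z - 2*x*y + z
next, trace(b a b^2 a) = trace(b) * trace(a b a b) - trace(a b a) = y*z^2 - x*z - y
and trace(b^2 a^-1 b a) = trace(b a b^2) * trace(a) - trace(b a b^2 a) = x*y^2*z - x^2*y - y*z^2 + y
trace(a^-1 b^2 a^-1 b) = trace(b^2 a^-1 b) * trace(a) - trace(b^2 a^-1 b a) = x^2*y^3 - 2*x*y^2*z - x^2*y + y*z^2 + x*z - y
and trace(a^-1 b^2 a^-1 b^-1) = trace(a^-1 b^2 a^-1) * trace(b) - trace(a^-1 b^2 a^-1 b) = x*y^2*z - y^3 - y*z^2 - x*z + 3*y
trace(b a^-1) = trace(b) * trace(a) - trace(b a) = x*y - z
trace(a^-1 b^-1 a^-2 b^2) = trace(a^-1 b^2 a^-1 b^-1) * trace(a) - trace(a^-1 b^2 a^-1 b^-1 a) = x^2*y^2*z - x*y^3 - x*y*z^2 - x^2*z + 2*x*y + z
assemble the triple (trace(r) - 2; trace(r a) - x; trace(r b) - y)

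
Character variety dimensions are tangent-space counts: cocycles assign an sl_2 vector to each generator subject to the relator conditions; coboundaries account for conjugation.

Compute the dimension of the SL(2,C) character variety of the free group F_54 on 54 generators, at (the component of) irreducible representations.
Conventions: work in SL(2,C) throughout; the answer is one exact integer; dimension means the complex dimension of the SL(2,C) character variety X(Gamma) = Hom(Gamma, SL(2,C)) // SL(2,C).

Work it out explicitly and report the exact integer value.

159

Here Gamma is free of rank 54 — no relator constrains a cocycle.
A cocycle picks one sl_2 vector per generator freely, giving dim Z^1 = 3*54 = 162.
At an irreducible rho the centralizer of the image in sl_2 is 0, so the coboundary map sl_2 -> Z^1 is injective: dim B^1 = 3.
dim X = dim H^1 = dim Z^1 - dim B^1 = 162 - 3 = 159.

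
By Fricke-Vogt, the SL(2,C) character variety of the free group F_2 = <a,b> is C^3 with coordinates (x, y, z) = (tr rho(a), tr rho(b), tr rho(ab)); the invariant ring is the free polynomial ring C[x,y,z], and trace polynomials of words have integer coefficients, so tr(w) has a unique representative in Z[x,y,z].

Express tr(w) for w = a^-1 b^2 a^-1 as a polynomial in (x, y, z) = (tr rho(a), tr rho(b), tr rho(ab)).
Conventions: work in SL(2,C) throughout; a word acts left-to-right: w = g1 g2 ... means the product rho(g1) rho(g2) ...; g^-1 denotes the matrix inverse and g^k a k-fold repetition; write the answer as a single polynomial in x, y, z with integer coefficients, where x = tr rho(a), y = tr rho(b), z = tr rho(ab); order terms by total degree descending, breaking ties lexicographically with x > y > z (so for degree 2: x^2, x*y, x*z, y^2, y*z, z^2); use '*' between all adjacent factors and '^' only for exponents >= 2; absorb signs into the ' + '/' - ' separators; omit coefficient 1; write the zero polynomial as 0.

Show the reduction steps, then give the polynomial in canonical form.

tr(b^2) = tr(b)*tr(b) - tr(1) = y^2 - 2
tr(b^2 a) = tr(b)*tr(a b) - tr(a) = y*z - x
tr(a^-1 b^2) = tr(b^2)*tr(a) - tr(b^2 a) = x*y^2 - y*z - x
tr(a^-1 b^2 a^-1) = tr(a^-1 b^2)*tr(a) - tr(a^-1 b^2 a) = x^2*y^2 - x*y*z - x^2 - y^2 + 2

x^2*y^2 - x*y*z - x^2 - y^2 + 2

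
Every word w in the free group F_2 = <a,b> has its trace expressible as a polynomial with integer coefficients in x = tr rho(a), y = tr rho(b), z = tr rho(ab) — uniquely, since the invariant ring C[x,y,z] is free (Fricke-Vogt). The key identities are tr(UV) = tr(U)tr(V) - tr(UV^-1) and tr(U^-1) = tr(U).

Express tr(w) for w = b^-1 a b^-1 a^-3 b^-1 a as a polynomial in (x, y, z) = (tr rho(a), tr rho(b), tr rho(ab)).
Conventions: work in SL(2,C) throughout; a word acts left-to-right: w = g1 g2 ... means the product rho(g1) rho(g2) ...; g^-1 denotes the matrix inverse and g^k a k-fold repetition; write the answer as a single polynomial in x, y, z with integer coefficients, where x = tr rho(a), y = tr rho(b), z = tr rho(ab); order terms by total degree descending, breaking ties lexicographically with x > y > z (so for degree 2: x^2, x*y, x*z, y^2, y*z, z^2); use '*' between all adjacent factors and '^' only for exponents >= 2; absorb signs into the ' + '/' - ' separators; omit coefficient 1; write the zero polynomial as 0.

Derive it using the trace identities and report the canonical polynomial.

x^4*y^2*z - x^5*y - x^3*y^3 - 2*x^3*y*z^2 + x^4*z + x^2*y^2*z + x^2*z^3 + 4*x^3*y + x*y*z^2 - 5*x^2*z - z^3 - x*y + 3*z

tr(b^-1 a) = tr(a) tr(b) - tr(a b)   [inverse elimination on b] = x*y - z
so tr(b^-1 a b^-1) = tr(b^-1 a) tr(b) - tr(b^-1 a b)   [inverse elimination on b] = x*y^2 - y*z - x
tr(a^2) = tr(a) tr(a) - tr(1)   [square of a] = x^2 - 2
reduce: tr(a b a) = tr(a) tr(b a) - tr(b)   [square of a] = x*z - y
tr(a^2 b a) = tr(a) tr(a b a) - tr(a b)   [square of a] = x^2*z - x*y - z
so tr(b a b a) = tr(a b) tr(a b) - tr(1)   [split at a repeated a] = z^2 - 2
so tr(b a b) = tr(b) tr(a b) - tr(a)   [square of b] = y*z - x
tr(a^2 b a b) = tr(a) tr(b a b a) - tr(b a b)   [square of a] = x*z^2 - y*z - x
so tr(b^-1 a^2 b a) = tr(a^2 b a) tr(b) - tr(a^2 b a b)   [inverse elimination on b] = x^2*y*z - x*y^2 - x*z^2 + x
tr(a b a^-1 b^-1 a) = tr(b^-1 a^2 b) tr(a) - tr(b^-1 a^2 b a)   [inverse elimination on a] = -x^2*y*z + x^3 + x*y^2 + x*z^2 - 3*x
reduce: tr(a b a b a b) = tr(a b a b) tr(a b) - tr(b a)   [split at a repeated a] = z^3 - 3*z
reduce: tr(b^-1 a b a b a) = tr(a b a b a) tr(b) - tr(a b a b a b)   [inverse elimination on b] = x*y*z^2 - y^2*z - z^3 - x*y + 3*z
tr(a b a^-1 b^-1 a b) = tr(b^-1 a b a b) tr(a) - tr(b^-1 a b a b a)   [inverse elimination on a] = -x*y*z^2 + x^2*z + y^2*z + z^3 - 3*z
tr(a^-1 b^-1 a b^-1 a b) = tr(a b a^-1 b^-1 a) tr(b) - tr(a b a^-1 b^-1 a b)   [inverse elimination on b] = -x^2*y^2*z + x^3*y + x*y^3 + 2*x*y*z^2 - x^2*z - y^2*z - z^3 - 3*x*y + 3*z
so tr(a^-1 b^-1 a b^-1 a b^-1) = tr(a^-1 b^-1 a b^-1 a) tr(b) - tr(a^-1 b^-1 a b^-1 a b)   [inverse elimination on b] = x^2*y^2*z - x^3*y - 2*x*y*z^2 + x^2*z + z^3 + 2*x*y - 3*z
tr(a^2 b^-1) = tr(a^2) tr(b) - tr(a^2 b)   [inverse elimination on b] = x^2*y - x*z - y
so tr(a b^-2 a) = tr(a^2 b^-1) tr(b) - tr(a^2)   [inverse elimination on b] = x^2*y^2 - x*y*z - x^2 - y^2 + 2
tr(a b a b^-1) = tr(a b a) tr(b) - tr(a b a b)   [inverse elimination on b] = x*y*z - y^2 - z^2 + 2
tr(a b^-2 a b) = tr(a b a b^-1) tr(b) - tr(a b a)   [inverse elimination on b] = x*y^2*z - y^3 - y*z^2 - x*z + 3*y
so tr(b^-1 a b^-1 a b^-1) = tr(a b^-2 a) tr(b) - tr(a b^-2 a b)   [inverse elimination on b] = x^2*y^3 - 2*x*y^2*z - x^2*y + y*z^2 + x*z - y
so tr(b^-1 a b^-1 a b^-1 a^-2) = tr(a^-1 b^-1 a b^-1 a b^-1) tr(a) - tr(a^-1 b^-1 a b^-1 a b^-1 a)   [inverse elimination on a] = x^3*y^2*z - x^4*y - x^2*y^3 - 2*x^2*y*z^2 + x^3*z + 2*x*y^2*z + x*z^3 + 3*x^2*y - y*z^2 - 4*x*z + y
tr(b^-1 a b^-1 a^-3 b^-1 a) = tr(b^-1 a b^-1 a b^-1 a^-2) tr(a) - tr(b^-1 a b^-1 a b^-1 a^-1)   [inverse elimination on a] = x^4*y^2*z - x^5*y - x^3*y^3 - 2*x^3*y*z^2 + x^4*z + x^2*y^2*z + x^2*z^3 + 4*x^3*y + x*y*z^2 - 5*x^2*z - z^3 - x*y + 3*z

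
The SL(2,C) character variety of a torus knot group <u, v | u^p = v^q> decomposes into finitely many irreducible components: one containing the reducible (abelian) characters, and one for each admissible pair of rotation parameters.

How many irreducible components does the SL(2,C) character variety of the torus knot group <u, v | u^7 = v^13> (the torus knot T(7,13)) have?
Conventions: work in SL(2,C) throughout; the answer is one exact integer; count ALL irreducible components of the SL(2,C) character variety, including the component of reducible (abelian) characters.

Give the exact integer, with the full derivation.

In the torus knot group T(7,13), u^7 = v^13 is central, so an irreducible representation sends it to +I or -I (Schur).
On an irreducible component, tr(u) is locked at 2*cos(pi*alpha/7) for some alpha in 1..6, and tr(v) at 2*cos(pi*beta/13) for some beta in 1..12.
Consistency of u^7 = (-1)^alpha I with v^13 = (-1)^beta I forces alpha = beta (mod 2).
count pairs: odd alpha (3 choices) x odd beta (6), plus even alpha (3) x even beta (6): 3*6 + 3*6 = 36.
Total: 36 irreducible-character components + 1 reducible (abelian) component = 37.

37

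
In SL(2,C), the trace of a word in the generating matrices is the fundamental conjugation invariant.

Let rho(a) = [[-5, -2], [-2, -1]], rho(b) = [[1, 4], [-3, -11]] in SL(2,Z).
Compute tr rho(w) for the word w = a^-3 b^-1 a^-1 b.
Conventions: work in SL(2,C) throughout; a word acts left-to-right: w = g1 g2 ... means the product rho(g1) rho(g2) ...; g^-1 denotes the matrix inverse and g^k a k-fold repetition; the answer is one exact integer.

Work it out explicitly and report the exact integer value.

4374

rho(a^-1) = [[-1, 2], [2, -5]]
... * rho(a^-1) = [[-1, 2], [2, -5]]  ->  [[5, -12], [-12, 29]]
... * rho(a^-1) = [[-1, 2], [2, -5]]  ->  [[-29, 70], [70, -169]]
... * rho(b^-1) = [[-11, -4], [3, 1]]  ->  [[529, 186], [-1277, -449]]
... * rho(a^-1) = [[-1, 2], [2, -5]]  ->  [[-157, 128], [379, -309]]
... * rho(b) = [[1, 4], [-3, -11]]  ->  [[-541, -2036], [1306, 4915]]
tr = -541 + 4915 = 4374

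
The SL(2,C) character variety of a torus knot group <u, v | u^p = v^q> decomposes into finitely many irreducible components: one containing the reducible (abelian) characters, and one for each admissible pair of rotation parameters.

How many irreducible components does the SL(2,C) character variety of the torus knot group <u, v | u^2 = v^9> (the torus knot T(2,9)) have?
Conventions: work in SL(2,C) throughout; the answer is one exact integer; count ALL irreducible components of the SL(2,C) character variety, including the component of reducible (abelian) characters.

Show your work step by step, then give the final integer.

5

In the torus knot group T(2,9), u^2 = v^9 is central, so an irreducible representation sends it to +I or -I (Schur).
This locks tr(u) to 2*cos(pi*alpha/2), alpha in 1..1, and tr(v) to 2*cos(pi*beta/9), beta in 1..8, on each component of irreducible characters.
u^2 = (-1)^alpha I and v^9 = (-1)^beta I must agree, so alpha and beta have equal parity.
Counting: 1 odd alphas x 4 odd betas + 0 even alphas x 4 even betas = 4 + 0 = 4.
Total: 4 irreducible-character components + 1 reducible (abelian) component = 5.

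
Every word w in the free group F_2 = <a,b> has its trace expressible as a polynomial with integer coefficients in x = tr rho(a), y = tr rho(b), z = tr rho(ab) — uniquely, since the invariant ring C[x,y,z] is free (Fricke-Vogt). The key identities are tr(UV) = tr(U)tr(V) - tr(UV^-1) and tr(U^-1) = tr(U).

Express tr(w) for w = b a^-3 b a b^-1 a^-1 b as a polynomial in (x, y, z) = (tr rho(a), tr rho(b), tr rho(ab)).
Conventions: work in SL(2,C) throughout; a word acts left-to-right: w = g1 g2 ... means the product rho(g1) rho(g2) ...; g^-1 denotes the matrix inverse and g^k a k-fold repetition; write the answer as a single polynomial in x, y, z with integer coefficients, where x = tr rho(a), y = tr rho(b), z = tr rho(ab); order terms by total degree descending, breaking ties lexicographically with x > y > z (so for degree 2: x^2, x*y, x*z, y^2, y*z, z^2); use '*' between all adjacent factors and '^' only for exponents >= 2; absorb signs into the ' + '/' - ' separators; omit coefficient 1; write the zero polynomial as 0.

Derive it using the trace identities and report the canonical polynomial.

reduce: tr(b^2) = tr(b)*tr(b) - tr(1) = y^2 - 2
tr(b^3) = tr(b)*tr(b^2) - tr(b) = y^3 - 3*y
so tr(a b^2) = tr(b)*tr(a b) - tr(a) = y*z - x
tr(b^3 a) = tr(b)*tr(a b^2) - tr(a b) = y^2*z - x*y - z
so tr(b^3 a^-1) = tr(b^3)*tr(a) - tr(b^3 a) = x*y^3 - y^2*z - 2*x*y + z
reduce: tr(b^3 a^-2) = tr(b^3 a^-1)*tr(a) - tr(b^3) = x^2*y^3 - x*y^2*z - 2*x^2*y - y^3 + x*z + 3*y
so tr(b^2 a^-3 b) = tr(b^3 a^-2)*tr(a) - tr(b^3 a^-1) = x^3*y^3 - x^2*y^2*z - 2*x^3*y - 2*x*y^3 + x^2*z + y^2*z + 5*x*y - z
reduce: tr(b^3 a b) = tr(b)*tr(a b^3) - tr(a b^2) = y^3*z - x*y^2 - 2*y*z + x
so tr(a b a b) = tr(b a)*tr(b a) - tr(1)   [split at repeated b] = z^2 - 2
tr(a b a) = tr(a)*tr(b a) - tr(b) = x*z - y
tr(a b a b^2) = tr(b)*tr(a b a b) - tr(a b a) = y*z^2 - x*z - y
tr(b^3 a b a) = tr(b)*tr(a b a b^2) - tr(a b a b) = y^2*z^2 - x*y*z - y^2 - z^2 + 2
tr(b a b a^-1 b^2) = tr(b^3 a b)*tr(a) - tr(b^3 a b a) = x*y^3*z - x^2*y^2 - y^2*z^2 - x*y*z + x^2 + y^2 + z^2 - 2
reduce: tr(a b a b a b) = tr(a b a b)*tr(a b) - tr(b a)   [split at repeated a] = z^3 - 3*z
reduce: tr(a b a b a) = tr(a)*tr(b a b a) - tr(b a b) = x*z^2 - y*z - x
reduce: tr(b^2 a b a b a) = tr(b)*tr(a b a b a b) - tr(a b a b a) = y*z^3 - x*z^2 - 2*y*z + x
reduce: tr(b a b a^-1 b^2 a) = tr(b^2 a b a b)*tr(a) - tr(b^2 a b a b a) = x*y^2*z^2 - x^2*y*z - y*z^3 - x*y^2 + 2*y*z + x
tr(b a b a^-1 b^2 a^-1) = tr(b a b a^-1 b^2)*tr(a) - tr(b a b a^-1 b^2 a) = x^2*y^3*z - x^3*y^2 - 2*x*y^2*z^2 + y*z^3 + x^3 + 2*x*y^2 + x*z^2 - 2*y*z - 3*x
reduce: tr(b a b a^-1 b^2 a^-2) = tr(b a b a^-1 b^2 a^-1)*tr(a) - tr(b a b a^-1 b^2) = x^3*y^3*z - x^4*y^2 - 2*x^2*y^2*z^2 - x*y^3*z + x*y*z^3 + x^4 + 3*x^2*y^2 + x^2*z^2 + y^2*z^2 - x*y*z - 4*x^2 - y^2 - z^2 + 2
so tr(a^-1 b^2 a^-3 b a b) = tr(b a b a^-1 b^2 a^-2)*tr(a) - tr(b a b a^-1 b^2 a^-1) = x^4*y^3*z - x^5*y^2 - 2*x^3*y^2*z^2 - 2*x^2*y^3*z + x^2*y*z^3 + x^5 + 4*x^3*y^2 + x^3*z^2 + 3*x*y^2*z^2 - x^2*y*z - y*z^3 - 5*x^3 - 3*x*y^2 - 2*x*z^2 + 2*y*z + 5*x
tr(b a^-3 b a b^-1 a^-1 b) = tr(a^-1 b^2 a^-3 b a)*tr(b) - tr(a^-1 b^2 a^-3 b a b) = -x^4*y^3*z + x^5*y^2 + x^3*y^4 + 2*x^3*y^2*z^2 + x^2*y^3*z - x^2*y*z^3 - x^5 - 6*x^3*y^2 - x^3*z^2 - 2*x*y^4 - 3*x*y^2*z^2 + 2*x^2*y*z + y^3*z + y*z^3 + 5*x^3 + 8*x*y^2 + 2*x*z^2 - 3*y*z - 5*x

-x^4*y^3*z + x^5*y^2 + x^3*y^4 + 2*x^3*y^2*z^2 + x^2*y^3*z - x^2*y*z^3 - x^5 - 6*x^3*y^2 - x^3*z^2 - 2*x*y^4 - 3*x*y^2*z^2 + 2*x^2*y*z + y^3*z + y*z^3 + 5*x^3 + 8*x*y^2 + 2*x*z^2 - 3*y*z - 5*x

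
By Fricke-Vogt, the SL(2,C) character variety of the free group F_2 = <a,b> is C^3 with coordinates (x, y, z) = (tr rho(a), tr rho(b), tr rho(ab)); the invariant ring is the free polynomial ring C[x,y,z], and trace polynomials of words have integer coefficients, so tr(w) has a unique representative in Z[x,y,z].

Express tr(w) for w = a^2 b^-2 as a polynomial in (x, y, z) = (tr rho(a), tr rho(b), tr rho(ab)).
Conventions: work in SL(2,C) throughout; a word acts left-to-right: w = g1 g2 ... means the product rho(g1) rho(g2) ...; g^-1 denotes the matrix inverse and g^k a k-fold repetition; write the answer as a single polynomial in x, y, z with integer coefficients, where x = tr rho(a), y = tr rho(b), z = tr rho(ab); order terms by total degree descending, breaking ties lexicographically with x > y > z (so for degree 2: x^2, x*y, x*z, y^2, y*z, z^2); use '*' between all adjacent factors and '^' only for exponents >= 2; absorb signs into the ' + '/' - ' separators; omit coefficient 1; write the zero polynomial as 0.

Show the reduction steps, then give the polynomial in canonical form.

tr(a^2) = tr(a) * tr(a) - tr(1) = x^2 - 2
tr(a^2 b) = tr(a) * tr(b a) - tr(b) = x*z - y
tr(a^2 b^-1) = tr(a^2) * tr(b) - tr(a^2 b) = x^2*y - x*z - y
and tr(a^2 b^-2) = tr(a^2 b^-1) * tr(b) - tr(a^2) = x^2*y^2 - x*y*z - x^2 - y^2 + 2

x^2*y^2 - x*y*z - x^2 - y^2 + 2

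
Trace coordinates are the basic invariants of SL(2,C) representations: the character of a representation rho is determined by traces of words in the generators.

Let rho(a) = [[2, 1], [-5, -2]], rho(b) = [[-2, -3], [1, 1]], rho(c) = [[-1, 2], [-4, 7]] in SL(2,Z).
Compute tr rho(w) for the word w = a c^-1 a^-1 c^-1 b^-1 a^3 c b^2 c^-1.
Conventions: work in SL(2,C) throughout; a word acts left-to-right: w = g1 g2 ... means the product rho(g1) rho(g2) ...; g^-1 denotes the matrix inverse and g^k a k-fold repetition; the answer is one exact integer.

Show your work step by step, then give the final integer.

1588030

rho(a) = [[2, 1], [-5, -2]]
... * rho(c^-1) = [[7, -2], [4, -1]]  ->  [[18, -5], [-43, 12]]
... * rho(a^-1) = [[-2, -1], [5, 2]]  ->  [[-61, -28], [146, 67]]
... * rho(c^-1) = [[7, -2], [4, -1]]  ->  [[-539, 150], [1290, -359]]
... * rho(b^-1) = [[1, 3], [-1, -2]]  ->  [[-689, -1917], [1649, 4588]]
... * rho(a) = [[2, 1], [-5, -2]]  ->  [[8207, 3145], [-19642, -7527]]
... * rho(a) = [[2, 1], [-5, -2]]  ->  [[689, 1917], [-1649, -4588]]
... * rho(a) = [[2, 1], [-5, -2]]  ->  [[-8207, -3145], [19642, 7527]]
... * rho(c) = [[-1, 2], [-4, 7]]  ->  [[20787, -38429], [-49750, 91973]]
... * rho(b) = [[-2, -3], [1, 1]]  ->  [[-80003, -100790], [191473, 241223]]
... * rho(b) = [[-2, -3], [1, 1]]  ->  [[59216, 139219], [-141723, -333196]]
... * rho(c^-1) = [[7, -2], [4, -1]]  ->  [[971388, -257651], [-2324845, 616642]]
tr = 971388 + 616642 = 1588030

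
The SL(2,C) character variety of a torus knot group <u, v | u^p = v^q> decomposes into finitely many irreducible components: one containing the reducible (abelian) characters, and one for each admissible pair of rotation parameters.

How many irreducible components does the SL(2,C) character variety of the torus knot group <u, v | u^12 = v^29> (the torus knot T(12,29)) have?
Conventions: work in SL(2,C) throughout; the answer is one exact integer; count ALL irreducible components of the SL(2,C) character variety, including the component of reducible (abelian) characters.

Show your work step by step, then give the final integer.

For T(12,29): irreducibility forces the central element u^12 = v^29 to one of +I, -I.
This locks tr(u) to 2*cos(pi*alpha/12), alpha in 1..11, and tr(v) to 2*cos(pi*beta/29), beta in 1..28, on each component of irreducible characters.
Consistency of u^12 = (-1)^alpha I with v^29 = (-1)^beta I forces alpha = beta (mod 2).
Enumerate parity-matched pairs: 6*14 odd-odd plus 5*14 even-even gives 154.
components with irreducible characters: 154; plus the single component of reducible (abelian) characters: total 155.

155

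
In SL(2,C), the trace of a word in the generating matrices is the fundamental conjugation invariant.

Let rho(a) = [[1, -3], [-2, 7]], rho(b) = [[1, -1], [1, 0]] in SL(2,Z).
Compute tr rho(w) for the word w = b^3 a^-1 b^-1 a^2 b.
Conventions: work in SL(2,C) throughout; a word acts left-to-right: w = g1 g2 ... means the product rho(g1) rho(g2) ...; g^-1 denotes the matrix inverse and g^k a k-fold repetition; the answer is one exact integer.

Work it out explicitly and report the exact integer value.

-496

rho(b) = [[1, -1], [1, 0]]
... * rho(b) = [[1, -1], [1, 0]]  ->  [[0, -1], [1, -1]]
... * rho(b) = [[1, -1], [1, 0]]  ->  [[-1, 0], [0, -1]]
... * rho(a^-1) = [[7, 3], [2, 1]]  ->  [[-7, -3], [-2, -1]]
... * rho(b^-1) = [[0, 1], [-1, 1]]  ->  [[3, -10], [1, -3]]
... * rho(a) = [[1, -3], [-2, 7]]  ->  [[23, -79], [7, -24]]
... * rho(a) = [[1, -3], [-2, 7]]  ->  [[181, -622], [55, -189]]
... * rho(b) = [[1, -1], [1, 0]]  ->  [[-441, -181], [-134, -55]]
tr = -441 + -55 = -496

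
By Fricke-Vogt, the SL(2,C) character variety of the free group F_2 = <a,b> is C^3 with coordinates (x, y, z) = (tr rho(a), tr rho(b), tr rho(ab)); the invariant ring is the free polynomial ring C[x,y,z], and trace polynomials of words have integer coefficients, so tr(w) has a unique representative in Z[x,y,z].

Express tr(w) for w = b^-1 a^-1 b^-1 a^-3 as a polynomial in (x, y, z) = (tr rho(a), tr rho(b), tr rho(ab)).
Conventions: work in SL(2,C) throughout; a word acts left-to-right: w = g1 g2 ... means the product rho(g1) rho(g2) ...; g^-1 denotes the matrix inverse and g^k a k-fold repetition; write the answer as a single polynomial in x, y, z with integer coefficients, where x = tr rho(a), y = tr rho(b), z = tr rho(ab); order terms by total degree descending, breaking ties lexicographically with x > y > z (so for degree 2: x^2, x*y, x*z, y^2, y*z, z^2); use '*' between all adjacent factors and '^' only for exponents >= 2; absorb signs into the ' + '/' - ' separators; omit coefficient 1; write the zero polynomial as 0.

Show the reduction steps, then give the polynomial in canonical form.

x^2*z^2 - x*y*z - x^2 - z^2 + 2

tr(a^-1) = tr(a) = x
so tr(a^-2) = tr(a^-1) tr(a) - tr(1) = x^2 - 2
reduce: tr(b a^-1) = tr(b) tr(a) - tr(b a) = x*y - z
reduce: tr(a^-2 b) = tr(b a^-1) tr(a) - tr(b) = x^2*y - x*z - y
tr(a^-1 b^-1 a^-1) = tr(a^-2) tr(b) - tr(a^-2 b) = x*z - y
so tr(b a b) = tr(b) tr(a b) - tr(a) = y*z - x
tr(b a b a) = tr(a b) tr(a b) - tr(1)   [split at repeated a] = z^2 - 2
reduce: tr(a b a^-1 b) = tr(b a b) tr(a) - tr(b a b a) = x*y*z - x^2 - z^2 + 2
tr(b a^-1 b^-1 a) = tr(a b a^-1) tr(b) - tr(a b a^-1 b) = -x*y*z + x^2 + y^2 + z^2 - 2
so tr(a^-1 b^-1 a^-1 b) = tr(b a^-1 b^-1) tr(a) - tr(b a^-1 b^-1 a) = x*y*z - y^2 - z^2 + 2
tr(a^-1 b^-1 a^-1 b^-1) = tr(a^-1 b^-1 a^-1) tr(b) - tr(a^-1 b^-1 a^-1 b) = z^2 - 2
tr(b^-1 a^-1 b^-1 a^-2) = tr(a^-1 b^-1 a^-1 b^-1) tr(a) - tr(a^-1 b^-1 a^-1 b^-1 a) = x*z^2 - y*z - x
tr(b^-1 a^-1 b^-1 a^-3) = tr(b^-1 a^-1 b^-1 a^-2) tr(a) - tr(b^-1 a^-1 b^-1 a^-1) = x^2*z^2 - x*y*z - x^2 - z^2 + 2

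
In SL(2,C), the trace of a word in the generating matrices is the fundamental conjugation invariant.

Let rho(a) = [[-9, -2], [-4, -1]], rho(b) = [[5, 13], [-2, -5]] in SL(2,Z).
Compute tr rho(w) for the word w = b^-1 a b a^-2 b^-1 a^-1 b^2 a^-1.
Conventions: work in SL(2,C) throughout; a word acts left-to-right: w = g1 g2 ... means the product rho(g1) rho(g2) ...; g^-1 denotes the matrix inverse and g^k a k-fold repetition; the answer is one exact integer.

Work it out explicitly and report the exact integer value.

69000712

rho(b^-1) = [[-5, -13], [2, 5]]
... * rho(a) = [[-9, -2], [-4, -1]]  ->  [[97, 23], [-38, -9]]
... * rho(b) = [[5, 13], [-2, -5]]  ->  [[439, 1146], [-172, -449]]
... * rho(a^-1) = [[-1, 2], [4, -9]]  ->  [[4145, -9436], [-1624, 3697]]
... * rho(a^-1) = [[-1, 2], [4, -9]]  ->  [[-41889, 93214], [16412, -36521]]
... * rho(b^-1) = [[-5, -13], [2, 5]]  ->  [[395873, 1010627], [-155102, -395961]]
... * rho(a^-1) = [[-1, 2], [4, -9]]  ->  [[3646635, -8303897], [-1428742, 3253445]]
... * rho(b) = [[5, 13], [-2, -5]]  ->  [[34840969, 88925740], [-13650600, -34840871]]
... * rho(b) = [[5, 13], [-2, -5]]  ->  [[-3646635, 8303897], [1428742, -3253445]]
... * rho(a^-1) = [[-1, 2], [4, -9]]  ->  [[36862223, -82028343], [-14442522, 32138489]]
tr = 36862223 + 32138489 = 69000712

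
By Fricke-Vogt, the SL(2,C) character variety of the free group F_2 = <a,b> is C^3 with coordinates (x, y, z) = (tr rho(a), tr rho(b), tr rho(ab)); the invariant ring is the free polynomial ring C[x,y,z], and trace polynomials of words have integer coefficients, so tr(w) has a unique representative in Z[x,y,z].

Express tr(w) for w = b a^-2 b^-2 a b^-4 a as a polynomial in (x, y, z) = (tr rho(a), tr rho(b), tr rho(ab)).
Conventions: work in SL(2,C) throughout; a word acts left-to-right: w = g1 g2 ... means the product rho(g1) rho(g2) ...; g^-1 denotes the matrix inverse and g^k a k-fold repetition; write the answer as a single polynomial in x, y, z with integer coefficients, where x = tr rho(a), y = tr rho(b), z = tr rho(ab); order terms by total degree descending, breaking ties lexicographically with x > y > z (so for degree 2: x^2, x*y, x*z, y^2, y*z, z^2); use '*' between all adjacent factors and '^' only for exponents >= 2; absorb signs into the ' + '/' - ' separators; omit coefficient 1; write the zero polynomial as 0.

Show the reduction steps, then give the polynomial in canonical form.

-x^3*y^6*z + x^4*y^5 + x^2*y^7 + 2*x^2*y^5*z^2 + 2*x^3*y^4*z - x*y^6*z - x*y^4*z^3 - 3*x^4*y^3 - 7*x^2*y^5 - 5*x^2*y^3*z^2 + x^3*y^2*z + 7*x*y^4*z + 2*x*y^2*z^3 + x^4*y + 12*x^2*y^3 + x^2*y*z^2 - y^3*z^2 - 10*x*y^2*z - 2*x^2*y + y^3 + 2*y*z^2 - 3*y

tr(a^2) = tr(a) * tr(a) - tr(1)  (reduce the a square) = x^2 - 2
tr(a^2 b) = tr(a) * tr(b a) - tr(b)  (reduce the a square) = x*z - y
tr(b^-1 a^2) = tr(a^2) * tr(b) - tr(a^2 b)  (eliminate b^-1) = x^2*y - x*z - y
tr(b^-2 a^2) = tr(b^-1 a^2) * tr(b) - tr(b^-1 a^2 b)  (eliminate b^-1) = x^2*y^2 - x*y*z - x^2 - y^2 + 2
tr(b^-1 a^2 b^-2) = tr(b^-2 a^2) * tr(b) - tr(b^-2 a^2 b)  (eliminate b^-1) = x^2*y^3 - x*y^2*z - 2*x^2*y - y^3 + x*z + 3*y
tr(a b^-4 a) = tr(b^-1 a^2 b^-2) * tr(b) - tr(b^-1 a^2 b^-1)  (eliminate b^-1) = x^2*y^4 - x*y^3*z - 3*x^2*y^2 - y^4 + 2*x*y*z + x^2 + 4*y^2 - 2
tr(a b a b) = tr(b a) * tr(b a) - tr(1)  (split on b) = z^2 - 2
tr(b^-1 a b a) = tr(a b a) * tr(b) - tr(a b a b)  (eliminate b^-1) = x*y*z - y^2 - z^2 + 2
tr(b^-2 a b a) = tr(b^-1 a b a) * tr(b) - tr(b^-1 a b a b)  (eliminate b^-1) = x*y^2*z - y^3 - y*z^2 - x*z + 3*y
tr(a b a b^-3) = tr(b^-2 a b a) * tr(b) - tr(b^-2 a b a b)  (eliminate b^-1) = x*y^3*z - y^4 - y^2*z^2 - 2*x*y*z + 4*y^2 + z^2 - 2
tr(a b^-4 a b) = tr(a b a b^-3) * tr(b) - tr(a b a b^-2)  (eliminate b^-1) = x*y^4*z - y^5 - y^3*z^2 - 3*x*y^2*z + 5*y^3 + 2*y*z^2 + x*z - 5*y
tr(b^-1 a b^-4 a) = tr(a b^-4 a) * tr(b) - tr(a b^-4 a b)  (eliminate b^-1) = x^2*y^5 - 2*x*y^4*z - 3*x^2*y^3 + y^3*z^2 + 5*x*y^2*z + x^2*y - y^3 - 2*y*z^2 - x*z + 3*y
tr(a b a^2) = tr(a) * tr(b a^2) - tr(b a)  (reduce the a square) = x^2*z - x*y - z
tr(b a b) = tr(b) * tr(a b) - tr(a)  (reduce the b square) = y*z - x
tr(a b a^2 b) = tr(a) * tr(b a b a) - tr(b a b)  (reduce the a square) = x*z^2 - y*z - x
tr(a b a^2 b^-1) = tr(a b a^2) * tr(b) - tr(a b a^2 b)  (eliminate b^-1) = x^2*y*z - x*y^2 - x*z^2 + x
tr(b^-2 a b a^2) = tr(a b a^2 b^-1) * tr(b) - tr(a b a^2)  (eliminate b^-1) = x^2*y^2*z - x*y^3 - x*y*z^2 - x^2*z + 2*x*y + z
tr(a b^-3 a b a) = tr(b^-2 a b a^2) * tr(b) - tr(b^-2 a b a^2 b)  (eliminate b^-1) = x^2*y^3*z - x*y^4 - x*y^2*z^2 - 2*x^2*y*z + 3*x*y^2 + x*z^2 + y*z - x
tr(a b a b a b) = tr(b a) * tr(b a b a) - tr(b^-1 a^-1)  (split on b) = z^3 - 3*z
tr(a b a b a b^-1) = tr(a b a b a) * tr(b) - tr(a b a b a b)  (eliminate b^-1) = x*y*z^2 - y^2*z - z^3 - x*y + 3*z
tr(b^-1 a b a b a b^-1) = tr(a b a b a b^-1) * tr(b) - tr(a b a b a)  (eliminate b^-1) = x*y^2*z^2 - y^3*z - y*z^3 - x*y^2 - x*z^2 + 4*y*z + x
tr(a b^-3 a b a b) = tr(b^-1 a b a b a b^-1) * tr(b) - tr(b^-1 a b a b a)  (eliminate b^-1) = x*y^3*z^2 - y^4*z - y^2*z^3 - x*y^3 - 2*x*y*z^2 + 5*y^2*z + z^3 + 2*x*y - 3*z
tr(a b a b^-1 a b^-3) = tr(a b^-3 a b a) * tr(b) - tr(a b^-3 a b a b)  (eliminate b^-1) = x^2*y^4*z - x*y^5 - 2*x*y^3*z^2 - 2*x^2*y^2*z + y^4*z + y^2*z^3 + 4*x*y^3 + 3*x*y*z^2 - 4*y^2*z - z^3 - 3*x*y + 3*z
tr(a b a b^-1 a) = tr(a^2 b a) * tr(b) - tr(a^2 b a b)  (eliminate b^-1) = x^2*y*z - x*y^2 - x*z^2 + x
tr(a b a b^-1 a b^-1) = tr(a b a b^-1 a) * tr(b) - tr(a b a b^-1 a b)  (eliminate b^-1) = x^2*y^2*z - x*y^3 - 2*x*y*z^2 + y^2*z + z^3 + 2*x*y - 3*z
tr(a b a b^-1 a b^-2) = tr(a b a b^-1 a b^-1) * tr(b) - tr(a b a b^-1 a)  (eliminate b^-1) = x^2*y^3*z - x*y^4 - 2*x*y^2*z^2 - x^2*y*z + y^3*z + y*z^3 + 3*x*y^2 + x*z^2 - 3*y*z - x
tr(a b^-4 a b a b^-1) = tr(a b a b^-1 a b^-3) * tr(b) - tr(a b a b^-1 a b^-2)  (eliminate b^-1) = x^2*y^5*z - x*y^6 - 2*x*y^4*z^2 - 3*x^2*y^3*z + y^5*z + y^3*z^3 + 5*x*y^4 + 5*x*y^2*z^2 + x^2*y*z - 5*y^3*z - 2*y*z^3 - 6*x*y^2 - x*z^2 + 6*y*z + x
tr(a b^-4 a b a) = tr(b^-2 a b a^2 b^-1) * tr(b) - tr(b^-2 a b a^2)  (eliminate b^-1) = x^2*y^4*z - x*y^5 - x*y^3*z^2 - 3*x^2*y^2*z + 4*x*y^3 + 2*x*y*z^2 + x^2*z + y^2*z - 3*x*y - z
tr(b^-2 a b^-4 a b a) = tr(a b^-4 a b a b^-1) * tr(b) - tr(a b^-4 a b a)  (eliminate b^-1) = x^2*y^6*z - x*y^7 - 2*x*y^5*z^2 - 4*x^2*y^4*z + y^6*z + y^4*z^3 + 6*x*y^5 + 6*x*y^3*z^2 + 4*x^2*y^2*z - 5*y^4*z - 2*y^2*z^3 - 10*x*y^3 - 3*x*y*z^2 - x^2*z + 5*y^2*z + 4*x*y + z
tr(a^-1 b^-2 a b^-4 a b) = tr(b^-2 a b^-4 a b) * tr(a) - tr(b^-2 a b^-4 a b a)  (eliminate a^-1) = -x^2*y^6*z + x^3*y^5 + x*y^7 + 2*x*y^5*z^2 + 2*x^2*y^4*z - y^6*z - y^4*z^3 - 3*x^3*y^3 - 6*x*y^5 - 5*x*y^3*z^2 + x^2*y^2*z + 5*y^4*z + 2*y^2*z^3 + x^3*y + 9*x*y^3 + x*y*z^2 - 5*y^2*z - x*y - z
tr(b a^-2 b^-2 a b^-4 a) = tr(a^-1 b^-2 a b^-4 a b) * tr(a) - tr(a^-1 b^-2 a b^-4 a b a)  (eliminate a^-1) = -x^3*y^6*z + x^4*y^5 + x^2*y^7 + 2*x^2*y^5*z^2 + 2*x^3*y^4*z - x*y^6*z - x*y^4*z^3 - 3*x^4*y^3 - 7*x^2*y^5 - 5*x^2*y^3*z^2 + x^3*y^2*z + 7*x*y^4*z + 2*x*y^2*z^3 + x^4*y + 12*x^2*y^3 + x^2*y*z^2 - y^3*z^2 - 10*x*y^2*z - 2*x^2*y + y^3 + 2*y*z^2 - 3*y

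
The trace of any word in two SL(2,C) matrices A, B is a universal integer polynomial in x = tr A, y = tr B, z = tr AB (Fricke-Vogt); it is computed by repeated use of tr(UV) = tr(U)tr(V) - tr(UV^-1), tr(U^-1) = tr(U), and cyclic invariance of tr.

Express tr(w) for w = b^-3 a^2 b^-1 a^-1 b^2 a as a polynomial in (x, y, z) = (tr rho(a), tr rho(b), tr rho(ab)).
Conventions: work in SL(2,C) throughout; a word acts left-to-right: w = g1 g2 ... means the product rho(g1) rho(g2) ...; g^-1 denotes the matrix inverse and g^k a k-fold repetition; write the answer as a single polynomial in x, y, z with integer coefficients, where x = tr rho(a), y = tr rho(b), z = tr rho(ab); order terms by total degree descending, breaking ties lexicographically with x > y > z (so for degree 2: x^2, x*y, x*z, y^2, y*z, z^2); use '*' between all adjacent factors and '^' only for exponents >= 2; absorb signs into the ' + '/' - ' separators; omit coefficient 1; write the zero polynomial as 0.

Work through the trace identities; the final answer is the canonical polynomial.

-x^3*y^5*z + x^4*y^4 + x^2*y^6 + 2*x^2*y^4*z^2 + x^3*y^3*z - x*y^3*z^3 - 2*x^4*y^2 - 7*x^2*y^4 - 3*x^2*y^2*z^2 - y^6 - y^4*z^2 + x^3*y*z + 3*x*y^3*z + x*y*z^3 + 11*x^2*y^2 + 6*y^4 + 2*y^2*z^2 - 5*x*y*z - x^2 - 9*y^2 + 2

reduce: trace(b a^2) = trace(a) * trace(b a) - trace(b)   [square of a] = x*z - y
trace(a^2 b a) = trace(a) * trace(b a^2) - trace(b a)   [square of a] = x^2*z - x*y - z
trace(b a b a) = trace(a b) * trace(a b) - trace(1)   [split at a repeated a] = z^2 - 2
trace(b a b) = trace(b) * trace(a b) - trace(a)   [square of b] = y*z - x
trace(a^2 b a b) = trace(a) * trace(b a b a) - trace(b a b)   [square of a] = x*z^2 - y*z - x
so trace(b^-1 a^2 b a) = trace(a^2 b a) * trace(b) - trace(a^2 b a b)   [inverse elimination on b] = x^2*y*z - x*y^2 - x*z^2 + x
reduce: trace(a^2 b a b^-2) = trace(b^-1 a^2 b a) * trace(b) - trace(b^-1 a^2 b a b)   [inverse elimination on b] = x^2*y^2*z - x*y^3 - x*y*z^2 - x^2*z + 2*x*y + z
so trace(b a b^-3 a^2) = trace(a^2 b a b^-2) * trace(b) - trace(a^2 b a b^-1)   [inverse elimination on b] = x^2*y^3*z - x*y^4 - x*y^2*z^2 - 2*x^2*y*z + 3*x*y^2 + x*z^2 + y*z - x
so trace(b^2) = trace(b) * trace(b) - trace(1)   [square of b] = y^2 - 2
reduce: trace(a b^2 a) = trace(a) * trace(b^2 a) - trace(b^2)   [square of a] = x*y*z - x^2 - y^2 + 2
trace(a^2 b^2 a) = trace(a) * trace(a b^2 a) - trace(a b^2)   [square of a] = x^2*y*z - x^3 - x*y^2 - y*z + 3*x
trace(a^3 b^2 a) = trace(a) * trace(a^2 b^2 a) - trace(a^2 b^2)   [square of a] = x^3*y*z - x^4 - x^2*y^2 - 2*x*y*z + 4*x^2 + y^2 - 2
trace(a b^2 a b a) = trace(b) * trace(a b a^2 b) - trace(a b a^2)   [square of b] = x*y*z^2 - x^2*z - y^2*z + z
trace(a b^2 a b) = trace(b) * trace(a b a b) - trace(a b a)   [square of b] = y*z^2 - x*z - y
reduce: trace(a^3 b^2 a b) = trace(a) * trace(a b^2 a b a) - trace(a b^2 a b)   [square of a] = x^2*y*z^2 - x^3*z - x*y^2*z - y*z^2 + 2*x*z + y
reduce: trace(a b^2 a b^-1 a^2) = trace(a^3 b^2 a) * trace(b) - trace(a^3 b^2 a b)   [inverse elimination on b] = x^3*y^2*z - x^4*y - x^2*y^3 - x^2*y*z^2 + x^3*z - x*y^2*z + 4*x^2*y + y^3 + y*z^2 - 2*x*z - 3*y
trace(b a b^2) = trace(b) * trace(b a b) - trace(b a)   [square of b] = y^2*z - x*y - z
reduce: trace(b a b^2 a^2) = trace(a) * trace(b a b^2 a) - trace(b a b^2)   [square of a] = x*y*z^2 - x^2*z - y^2*z + z
so trace(a^2 b a b^2 a) = trace(a) * trace(b a b^2 a^2) - trace(b a b^2 a)   [square of a] = x^2*y*z^2 - x^3*z - x*y^2*z - y*z^2 + 2*x*z + y
reduce: trace(b a b a b a) = trace(b a) * trace(b a b a) - trace(b^-1 a^-1)   [split at a repeated b] = z^3 - 3*z
trace(a b a^2 b a b) = trace(a) * trace(b a b a b a) - trace(b a b a b)   [square of a] = x*z^3 - y*z^2 - 2*x*z + y
reduce: trace(a b a^2 b a) = trace(a) * trace(b a^2 b a) - trace(b a^2 b)   [square of a] = x^2*z^2 - 2*x*y*z + y^2 - 2
reduce: trace(a^2 b a b^2 a b) = trace(b) * trace(a b a^2 b a b) - trace(a b a^2 b a)   [square of b] = x*y*z^3 - x^2*z^2 - y^2*z^2 + 2
so trace(a b^2 a b^-1 a^2 b) = trace(a^2 b a b^2 a) * trace(b) - trace(a^2 b a b^2 a b)   [inverse elimination on b] = x^2*y^2*z^2 - x^3*y*z - x*y^3*z - x*y*z^3 + x^2*z^2 + 2*x*y*z + y^2 - 2
trace(a^2 b^-1 a b^2 a b^-1) = trace(a b^2 a b^-1 a^2) * trace(b) - trace(a b^2 a b^-1 a^2 b)   [inverse elimination on b] = x^3*y^3*z - x^4*y^2 - x^2*y^4 - 2*x^2*y^2*z^2 + 2*x^3*y*z + x*y*z^3 + 4*x^2*y^2 - x^2*z^2 + y^4 + y^2*z^2 - 4*x*y*z - 4*y^2 + 2
trace(a^2 b^-1 a b^2 a) = trace(a b^2 a^3) * trace(b) - trace(a b^2 a^3 b)   [inverse elimination on b] = x^3*y^2*z - x^4*y - x^2*y^3 - x^2*y*z^2 + x^3*z - x*y^2*z + 4*x^2*y + y^3 + y*z^2 - 2*x*z - 3*y
trace(b^-2 a^2 b^-1 a b^2 a) = trace(a^2 b^-1 a b^2 a b^-1) * trace(b) - trace(a^2 b^-1 a b^2 a)   [inverse elimination on b] = x^3*y^4*z - x^4*y^3 - x^2*y^5 - 2*x^2*y^3*z^2 + x^3*y^2*z + x*y^2*z^3 + x^4*y + 5*x^2*y^3 + y^5 + y^3*z^2 - x^3*z - 3*x*y^2*z - 4*x^2*y - 5*y^3 - y*z^2 + 2*x*z + 5*y
trace(b^2 a b^-3 a^2 b^-1 a) = trace(b^-2 a^2 b^-1 a b^2 a) * trace(b) - trace(b^-2 a^2 b^-1 a b^2 a b)   [inverse elimination on b] = x^3*y^5*z - x^4*y^4 - x^2*y^6 - 2*x^2*y^4*z^2 + x*y^3*z^3 + 2*x^4*y^2 + 6*x^2*y^4 + 2*x^2*y^2*z^2 + y^6 + y^4*z^2 - 3*x^3*y*z - 3*x*y^3*z - x*y*z^3 - 8*x^2*y^2 + x^2*z^2 - 6*y^4 - 2*y^2*z^2 + 6*x*y*z + 9*y^2 - 2
so trace(b^-3 a^2 b^-1 a^-1 b^2 a) = trace(b^2 a b^-3 a^2 b^-1) * trace(a) - trace(b^2 a b^-3 a^2 b^-1 a)   [inverse elimination on a] = -x^3*y^5*z + x^4*y^4 + x^2*y^6 + 2*x^2*y^4*z^2 + x^3*y^3*z - x*y^3*z^3 - 2*x^4*y^2 - 7*x^2*y^4 - 3*x^2*y^2*z^2 - y^6 - y^4*z^2 + x^3*y*z + 3*x*y^3*z + x*y*z^3 + 11*x^2*y^2 + 6*y^4 + 2*y^2*z^2 - 5*x*y*z - x^2 - 9*y^2 + 2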